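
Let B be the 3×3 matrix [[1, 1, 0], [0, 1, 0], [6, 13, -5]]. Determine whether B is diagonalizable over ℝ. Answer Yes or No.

Characteristic polynomial: p(t) = t^3 + 3t^2 - 9t + 5 = (t - 1)^2(t + 5).
t = 1 has algebraic multiplicity 2; rank(B − 1I) = 2, so geometric multiplicity = 1.
Geometric multiplicity < algebraic multiplicity, so B is not diagonalizable.

No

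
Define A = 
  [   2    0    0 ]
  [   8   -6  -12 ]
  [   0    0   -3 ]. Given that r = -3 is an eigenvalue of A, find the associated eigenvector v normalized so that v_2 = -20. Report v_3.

5

A + 3I = [[5, 0, 0], [8, -3, -12], [0, 0, 0]].
Solving (A + 3I)v = 0 gives the eigenspace spanned by (0, -20, 5).
With v_2 = -20, v = (0, -20, 5), so v_3 = 5.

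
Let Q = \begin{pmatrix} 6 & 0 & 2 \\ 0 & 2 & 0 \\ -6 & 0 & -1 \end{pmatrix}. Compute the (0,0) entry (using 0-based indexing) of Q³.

Characteristic polynomial: μ^3 - 7μ^2 + 16μ - 12 = (μ - 3)(μ - 2)^2, so the eigenvalues are 2, 2, 3.
μ=2: eigenvector (1, 0, -2).
μ=2: eigenvector (0, 1, 0).
μ=3: eigenvector (2, 0, -3).
P = [[1, 0, 2], [0, 1, 0], [-2, 0, -3]], D = diag(2, 2, 3), P⁻¹ = [[-3, 0, -2], [0, 1, 0], [2, 0, 1]].
Q³ = P·diag(8, 8, 27)·P⁻¹ = [[84, 0, 38], [0, 8, 0], [-114, 0, -49]].
The requested entry is 84.

84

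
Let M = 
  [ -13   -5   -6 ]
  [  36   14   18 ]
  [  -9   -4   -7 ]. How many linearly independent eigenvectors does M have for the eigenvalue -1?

1

M + 1I = [[-12, -5, -6], [36, 15, 18], [-9, -4, -6]].
This matrix has rank 2, so its null space has dimension 3 − 2 = 1.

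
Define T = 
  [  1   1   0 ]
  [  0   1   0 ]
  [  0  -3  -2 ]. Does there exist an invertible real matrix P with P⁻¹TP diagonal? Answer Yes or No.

No

Characteristic polynomial: p(μ) = μ^3 - 3μ + 2 = (μ - 1)^2(μ + 2).
μ = 1 has algebraic multiplicity 2; rank(T − 1I) = 2, so geometric multiplicity = 1.
Geometric multiplicity < algebraic multiplicity, so T is not diagonalizable.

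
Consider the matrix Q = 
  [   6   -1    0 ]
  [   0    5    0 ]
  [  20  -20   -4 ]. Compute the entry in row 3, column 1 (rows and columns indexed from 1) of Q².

Characteristic polynomial: λ^3 - 7λ^2 - 14λ + 120 = (λ - 6)(λ - 5)(λ + 4), so the eigenvalues are -4, 5, 6.
λ=6: eigenvector (1, 0, 2).
λ=-4: eigenvector (0, 0, 1).
λ=5: eigenvector (1, 1, 0).
P = [[1, 0, 1], [0, 0, 1], [2, 1, 0]], D = diag(6, -4, 5), P⁻¹ = [[1, -1, 0], [-2, 2, 1], [0, 1, 0]].
Q² = P·diag(36, 16, 25)·P⁻¹ = [[36, -11, 0], [0, 25, 0], [40, -40, 16]].
The requested entry is 40.

40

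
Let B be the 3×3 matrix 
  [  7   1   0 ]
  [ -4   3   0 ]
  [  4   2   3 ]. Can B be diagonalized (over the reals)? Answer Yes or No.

No

Characteristic polynomial: p(s) = s^3 - 13s^2 + 55s - 75 = (s - 5)^2(s - 3).
s = 5 has algebraic multiplicity 2; rank(B − 5I) = 2, so geometric multiplicity = 1.
Geometric multiplicity < algebraic multiplicity, so B is not diagonalizable.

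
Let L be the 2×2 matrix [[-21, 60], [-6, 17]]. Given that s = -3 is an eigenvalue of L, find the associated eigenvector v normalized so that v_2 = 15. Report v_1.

50

L + 3I = [[-18, 60], [-6, 20]].
Solving (L + 3I)v = 0 gives the eigenspace spanned by (50, 15).
With v_2 = 15, v = (50, 15), so v_1 = 50.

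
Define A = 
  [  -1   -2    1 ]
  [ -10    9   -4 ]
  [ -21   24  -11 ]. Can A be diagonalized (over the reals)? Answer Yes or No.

No

Characteristic polynomial: p(μ) = μ^3 + 3μ^2 - 4 = (μ - 1)(μ + 2)^2.
μ = -2 has algebraic multiplicity 2; rank(A + 2I) = 2, so geometric multiplicity = 1.
Geometric multiplicity < algebraic multiplicity, so A is not diagonalizable.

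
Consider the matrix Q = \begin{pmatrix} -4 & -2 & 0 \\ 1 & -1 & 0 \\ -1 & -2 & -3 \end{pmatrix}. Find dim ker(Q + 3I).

Q + 3I = [[-1, -2, 0], [1, 2, 0], [-1, -2, 0]].
This matrix has rank 1, so its null space has dimension 3 − 1 = 2.

2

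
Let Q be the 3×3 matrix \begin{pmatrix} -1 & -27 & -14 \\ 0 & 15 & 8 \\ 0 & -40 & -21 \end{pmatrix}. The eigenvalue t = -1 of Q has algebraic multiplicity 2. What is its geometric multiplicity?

1

Q + 1I = [[0, -27, -14], [0, 16, 8], [0, -40, -20]].
This matrix has rank 2, so its null space has dimension 3 − 2 = 1.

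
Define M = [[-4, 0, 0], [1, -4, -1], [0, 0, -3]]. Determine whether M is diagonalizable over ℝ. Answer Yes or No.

Characteristic polynomial: p(t) = t^3 + 11t^2 + 40t + 48 = (t + 3)(t + 4)^2.
t = -4 has algebraic multiplicity 2; rank(M + 4I) = 2, so geometric multiplicity = 1.
Geometric multiplicity < algebraic multiplicity, so M is not diagonalizable.

No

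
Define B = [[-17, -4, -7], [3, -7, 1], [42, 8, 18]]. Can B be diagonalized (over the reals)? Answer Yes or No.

No

Characteristic polynomial: p(t) = t^3 + 6t^2 - 15t - 100 = (t - 4)(t + 5)^2.
t = -5 has algebraic multiplicity 2; rank(B + 5I) = 2, so geometric multiplicity = 1.
Geometric multiplicity < algebraic multiplicity, so B is not diagonalizable.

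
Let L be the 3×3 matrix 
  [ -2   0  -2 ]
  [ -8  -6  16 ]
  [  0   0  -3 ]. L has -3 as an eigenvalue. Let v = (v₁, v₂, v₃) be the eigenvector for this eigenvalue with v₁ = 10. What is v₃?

5

L + 3I = [[1, 0, -2], [-8, -3, 16], [0, 0, 0]].
Solving (L + 3I)v = 0 gives the eigenspace spanned by (10, 0, 5).
With v₁ = 10, v = (10, 0, 5), so v₃ = 5.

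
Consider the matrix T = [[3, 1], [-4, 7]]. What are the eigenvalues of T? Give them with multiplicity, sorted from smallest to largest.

Characteristic polynomial: p(λ) = λ^2 - 10λ + 25 = (λ - 5)^2.
Roots (with multiplicity): 5, 5.

5, 5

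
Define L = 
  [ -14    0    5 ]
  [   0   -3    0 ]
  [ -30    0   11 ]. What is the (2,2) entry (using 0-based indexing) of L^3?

Characteristic polynomial: r^3 + 6r^2 + 5r - 12 = (r - 1)(r + 3)(r + 4), so the eigenvalues are -4, -3, 1.
r=1: eigenvector (1, 0, 3).
r=-3: eigenvector (0, 1, 0).
r=-4: eigenvector (1, 0, 2).
P = [[1, 0, 1], [0, 1, 0], [3, 0, 2]], D = diag(1, -3, -4), P⁻¹ = [[-2, 0, 1], [0, 1, 0], [3, 0, -1]].
L³ = P·diag(1, -27, -64)·P⁻¹ = [[-194, 0, 65], [0, -27, 0], [-390, 0, 131]].
The requested entry is 131.

131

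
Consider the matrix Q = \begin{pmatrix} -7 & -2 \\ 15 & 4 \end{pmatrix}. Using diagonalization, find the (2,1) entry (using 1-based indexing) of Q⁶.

-945

Characteristic polynomial: r^2 + 3r + 2 = (r + 1)(r + 2), so the eigenvalues are -2, -1.
r=-2: eigenvector (2, -5).
r=-1: eigenvector (1, -3).
P = [[2, 1], [-5, -3]], D = diag(-2, -1), P⁻¹ = [[3, 1], [-5, -2]].
Q⁶ = P·diag(64, 1)·P⁻¹ = [[379, 126], [-945, -314]].
The requested entry is -945.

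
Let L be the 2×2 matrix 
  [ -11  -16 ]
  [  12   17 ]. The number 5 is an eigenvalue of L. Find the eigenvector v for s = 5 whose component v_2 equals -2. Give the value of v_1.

L − 5I = [[-16, -16], [12, 12]].
Solving (L − 5I)v = 0 gives the eigenspace spanned by (2, -2).
With v_2 = -2, v = (2, -2), so v_1 = 2.

2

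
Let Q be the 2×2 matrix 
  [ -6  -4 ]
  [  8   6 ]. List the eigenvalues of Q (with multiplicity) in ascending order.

Characteristic polynomial: p(μ) = μ^2 - 4 = (μ - 2)(μ + 2).
Roots (with multiplicity): -2, 2.

-2, 2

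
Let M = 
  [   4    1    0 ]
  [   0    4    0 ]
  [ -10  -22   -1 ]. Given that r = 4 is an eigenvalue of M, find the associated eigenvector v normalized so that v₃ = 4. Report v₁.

-2

M − 4I = [[0, 1, 0], [0, 0, 0], [-10, -22, -5]].
Solving (M − 4I)v = 0 gives the eigenspace spanned by (-2, 0, 4).
With v₃ = 4, v = (-2, 0, 4), so v₁ = -2.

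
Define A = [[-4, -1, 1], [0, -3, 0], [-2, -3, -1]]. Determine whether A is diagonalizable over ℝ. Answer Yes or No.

No

Characteristic polynomial: p(s) = s^3 + 8s^2 + 21s + 18 = (s + 2)(s + 3)^2.
s = -3 has algebraic multiplicity 2; rank(A + 3I) = 2, so geometric multiplicity = 1.
Geometric multiplicity < algebraic multiplicity, so A is not diagonalizable.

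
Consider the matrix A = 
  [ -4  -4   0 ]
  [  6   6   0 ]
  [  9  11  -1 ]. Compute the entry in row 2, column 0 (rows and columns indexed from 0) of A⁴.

Characteristic polynomial: μ^3 - μ^2 - 2μ = μ(μ - 2)(μ + 1), so the eigenvalues are -1, 0, 2.
μ=2: eigenvector (-2, 3, 5).
μ=0: eigenvector (1, -1, -2).
μ=-1: eigenvector (0, 0, 1).
P = [[-2, 1, 0], [3, -1, 0], [5, -2, 1]], D = diag(2, 0, -1), P⁻¹ = [[1, 1, 0], [3, 2, 0], [1, -1, 1]].
A⁴ = P·diag(16, 0, 1)·P⁻¹ = [[-32, -32, 0], [48, 48, 0], [81, 79, 1]].
The requested entry is 81.

81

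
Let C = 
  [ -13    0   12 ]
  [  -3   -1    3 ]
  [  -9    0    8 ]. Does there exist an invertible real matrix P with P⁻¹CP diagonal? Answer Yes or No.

Characteristic polynomial: p(λ) = λ^3 + 6λ^2 + 9λ + 4 = (λ + 1)^2(λ + 4).
λ = -1 has algebraic multiplicity 2; rank(C + 1I) = 1, so geometric multiplicity = 2.
Every eigenvalue has geometric = algebraic multiplicity, so C is diagonalizable.

Yes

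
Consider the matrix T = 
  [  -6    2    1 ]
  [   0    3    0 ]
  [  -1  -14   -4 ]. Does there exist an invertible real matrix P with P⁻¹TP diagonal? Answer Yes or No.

Characteristic polynomial: p(s) = s^3 + 7s^2 - 5s - 75 = (s - 3)(s + 5)^2.
s = -5 has algebraic multiplicity 2; rank(T + 5I) = 2, so geometric multiplicity = 1.
Geometric multiplicity < algebraic multiplicity, so T is not diagonalizable.

No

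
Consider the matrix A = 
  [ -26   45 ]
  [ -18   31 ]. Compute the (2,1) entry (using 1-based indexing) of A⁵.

-6138

Characteristic polynomial: s^2 - 5s + 4 = (s - 4)(s - 1), so the eigenvalues are 1, 4.
s=1: eigenvector (-5, -3).
s=4: eigenvector (-3, -2).
P = [[-5, -3], [-3, -2]], D = diag(1, 4), P⁻¹ = [[-2, 3], [3, -5]].
A⁵ = P·diag(1, 1024)·P⁻¹ = [[-9206, 15345], [-6138, 10231]].
The requested entry is -6138.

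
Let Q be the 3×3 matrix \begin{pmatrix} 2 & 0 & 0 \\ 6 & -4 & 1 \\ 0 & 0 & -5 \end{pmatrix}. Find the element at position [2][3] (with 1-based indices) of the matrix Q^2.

-9

Characteristic polynomial: t^3 + 7t^2 + 2t - 40 = (t - 2)(t + 4)(t + 5), so the eigenvalues are -5, -4, 2.
t=2: eigenvector (1, 1, 0).
t=-4: eigenvector (0, 1, 0).
t=-5: eigenvector (0, -1, 1).
P = [[1, 0, 0], [1, 1, -1], [0, 0, 1]], D = diag(2, -4, -5), P⁻¹ = [[1, 0, 0], [-1, 1, 1], [0, 0, 1]].
Q² = P·diag(4, 16, 25)·P⁻¹ = [[4, 0, 0], [-12, 16, -9], [0, 0, 25]].
The requested entry is -9.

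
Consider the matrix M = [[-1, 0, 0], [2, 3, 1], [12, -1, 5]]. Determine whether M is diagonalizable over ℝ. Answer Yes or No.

No

Characteristic polynomial: p(μ) = μ^3 - 7μ^2 + 8μ + 16 = (μ - 4)^2(μ + 1).
μ = 4 has algebraic multiplicity 2; rank(M − 4I) = 2, so geometric multiplicity = 1.
Geometric multiplicity < algebraic multiplicity, so M is not diagonalizable.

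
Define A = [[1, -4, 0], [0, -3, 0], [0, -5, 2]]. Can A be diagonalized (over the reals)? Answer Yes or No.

Yes

Characteristic polynomial: p(t) = t^3 - 7t + 6 = (t - 2)(t - 1)(t + 3).
All 3 eigenvalues are distinct, so A is diagonalizable.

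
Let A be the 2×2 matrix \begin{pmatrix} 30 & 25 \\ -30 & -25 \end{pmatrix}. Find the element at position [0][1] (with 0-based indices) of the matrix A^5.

Characteristic polynomial: s^2 - 5s = s(s - 5), so the eigenvalues are 0, 5.
s=5: eigenvector (1, -1).
s=0: eigenvector (-5, 6).
P = [[1, -5], [-1, 6]], D = diag(5, 0), P⁻¹ = [[6, 5], [1, 1]].
A⁵ = P·diag(3125, 0)·P⁻¹ = [[18750, 15625], [-18750, -15625]].
The requested entry is 15625.

15625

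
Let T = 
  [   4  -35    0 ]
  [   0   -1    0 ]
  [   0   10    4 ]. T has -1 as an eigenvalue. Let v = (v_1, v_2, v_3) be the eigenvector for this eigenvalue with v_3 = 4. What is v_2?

-2

T + 1I = [[5, -35, 0], [0, 0, 0], [0, 10, 5]].
Solving (T + 1I)v = 0 gives the eigenspace spanned by (-14, -2, 4).
With v_3 = 4, v = (-14, -2, 4), so v_2 = -2.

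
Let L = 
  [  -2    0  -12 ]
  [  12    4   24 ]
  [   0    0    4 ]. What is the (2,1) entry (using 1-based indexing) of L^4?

Characteristic polynomial: s^3 - 6s^2 + 32 = (s - 4)^2(s + 2), so the eigenvalues are -2, 4, 4.
s=-2: eigenvector (1, -2, 0).
s=4: eigenvector (0, 1, 0).
s=4: eigenvector (-2, 0, 1).
P = [[1, 0, -2], [-2, 1, 0], [0, 0, 1]], D = diag(-2, 4, 4), P⁻¹ = [[1, 0, 2], [2, 1, 4], [0, 0, 1]].
L⁴ = P·diag(16, 256, 256)·P⁻¹ = [[16, 0, -480], [480, 256, 960], [0, 0, 256]].
The requested entry is 480.

480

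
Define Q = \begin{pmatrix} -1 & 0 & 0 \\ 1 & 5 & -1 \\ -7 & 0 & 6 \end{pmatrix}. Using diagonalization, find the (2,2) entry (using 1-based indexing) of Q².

Characteristic polynomial: s^3 - 10s^2 + 19s + 30 = (s - 6)(s - 5)(s + 1), so the eigenvalues are -1, 5, 6.
s=5: eigenvector (0, 1, 0).
s=-1: eigenvector (1, 0, 1).
s=6: eigenvector (0, -1, 1).
P = [[0, 1, 0], [1, 0, -1], [0, 1, 1]], D = diag(5, -1, 6), P⁻¹ = [[-1, 1, 1], [1, 0, 0], [-1, 0, 1]].
Q² = P·diag(25, 1, 36)·P⁻¹ = [[1, 0, 0], [11, 25, -11], [-35, 0, 36]].
The requested entry is 25.

25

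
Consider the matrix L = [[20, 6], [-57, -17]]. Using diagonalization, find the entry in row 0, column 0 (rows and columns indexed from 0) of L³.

134

Characteristic polynomial: r^2 - 3r + 2 = (r - 2)(r - 1), so the eigenvalues are 1, 2.
r=2: eigenvector (1, -3).
r=1: eigenvector (-6, 19).
P = [[1, -6], [-3, 19]], D = diag(2, 1), P⁻¹ = [[19, 6], [3, 1]].
L³ = P·diag(8, 1)·P⁻¹ = [[134, 42], [-399, -125]].
The requested entry is 134.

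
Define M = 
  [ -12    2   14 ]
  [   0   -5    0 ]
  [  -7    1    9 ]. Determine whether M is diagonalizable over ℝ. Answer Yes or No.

Characteristic polynomial: p(μ) = μ^3 + 8μ^2 + 5μ - 50 = (μ - 2)(μ + 5)^2.
μ = -5 has algebraic multiplicity 2; rank(M + 5I) = 2, so geometric multiplicity = 1.
Geometric multiplicity < algebraic multiplicity, so M is not diagonalizable.

No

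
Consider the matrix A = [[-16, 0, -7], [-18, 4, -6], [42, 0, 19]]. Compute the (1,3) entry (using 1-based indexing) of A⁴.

Characteristic polynomial: t^3 - 7t^2 + 2t + 40 = (t - 5)(t - 4)(t + 2), so the eigenvalues are -2, 4, 5.
t=4: eigenvector (0, 1, 0).
t=-2: eigenvector (1, 1, -2).
t=5: eigenvector (-1, 0, 3).
P = [[0, 1, -1], [1, 1, 0], [0, -2, 3]], D = diag(4, -2, 5), P⁻¹ = [[-3, 1, -1], [3, 0, 1], [2, 0, 1]].
A⁴ = P·diag(256, 16, 625)·P⁻¹ = [[-1202, 0, -609], [-720, 256, -240], [3654, 0, 1843]].
The requested entry is -609.

-609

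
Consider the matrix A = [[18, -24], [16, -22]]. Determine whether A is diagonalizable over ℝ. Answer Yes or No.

Characteristic polynomial: p(μ) = μ^2 + 4μ - 12 = (μ - 2)(μ + 6).
All 2 eigenvalues are distinct, so A is diagonalizable.

Yes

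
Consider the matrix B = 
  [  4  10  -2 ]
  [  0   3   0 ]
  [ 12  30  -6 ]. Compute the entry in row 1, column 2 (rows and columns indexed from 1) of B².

10

Characteristic polynomial: r^3 - r^2 - 6r = r(r - 3)(r + 2), so the eigenvalues are -2, 0, 3.
r=0: eigenvector (1, 0, 2).
r=3: eigenvector (2, 1, 6).
r=-2: eigenvector (1, 0, 3).
P = [[1, 2, 1], [0, 1, 0], [2, 6, 3]], D = diag(0, 3, -2), P⁻¹ = [[3, 0, -1], [0, 1, 0], [-2, -2, 1]].
B² = P·diag(0, 9, 4)·P⁻¹ = [[-8, 10, 4], [0, 9, 0], [-24, 30, 12]].
The requested entry is 10.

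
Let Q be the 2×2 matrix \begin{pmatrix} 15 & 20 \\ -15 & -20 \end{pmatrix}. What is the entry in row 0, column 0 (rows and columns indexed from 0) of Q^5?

Characteristic polynomial: r^2 + 5r = r(r + 5), so the eigenvalues are -5, 0.
r=-5: eigenvector (-1, 1).
r=0: eigenvector (4, -3).
P = [[-1, 4], [1, -3]], D = diag(-5, 0), P⁻¹ = [[3, 4], [1, 1]].
Q⁵ = P·diag(-3125, 0)·P⁻¹ = [[9375, 12500], [-9375, -12500]].
The requested entry is 9375.

9375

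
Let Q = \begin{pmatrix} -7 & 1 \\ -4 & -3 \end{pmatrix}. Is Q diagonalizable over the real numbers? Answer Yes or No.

Characteristic polynomial: p(t) = t^2 + 10t + 25 = (t + 5)^2.
t = -5 has algebraic multiplicity 2; rank(Q + 5I) = 1, so geometric multiplicity = 1.
Geometric multiplicity < algebraic multiplicity, so Q is not diagonalizable.

No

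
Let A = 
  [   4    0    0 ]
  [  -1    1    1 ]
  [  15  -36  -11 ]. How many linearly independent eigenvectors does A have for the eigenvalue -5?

1

A + 5I = [[9, 0, 0], [-1, 6, 1], [15, -36, -6]].
This matrix has rank 2, so its null space has dimension 3 − 2 = 1.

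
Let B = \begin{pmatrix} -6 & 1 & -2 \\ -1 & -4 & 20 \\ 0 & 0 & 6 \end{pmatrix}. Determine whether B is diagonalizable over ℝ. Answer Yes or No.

No

Characteristic polynomial: p(μ) = μ^3 + 4μ^2 - 35μ - 150 = (μ - 6)(μ + 5)^2.
μ = -5 has algebraic multiplicity 2; rank(B + 5I) = 2, so geometric multiplicity = 1.
Geometric multiplicity < algebraic multiplicity, so B is not diagonalizable.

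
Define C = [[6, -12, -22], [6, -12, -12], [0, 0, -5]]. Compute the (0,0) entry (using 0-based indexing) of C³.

216

Characteristic polynomial: λ^3 + 11λ^2 + 30λ = λ(λ + 5)(λ + 6), so the eigenvalues are -6, -5, 0.
λ=-6: eigenvector (-1, -1, 0).
λ=0: eigenvector (2, 1, 0).
λ=-5: eigenvector (2, 0, 1).
P = [[-1, 2, 2], [-1, 1, 0], [0, 0, 1]], D = diag(-6, 0, -5), P⁻¹ = [[1, -2, -2], [1, -1, -2], [0, 0, 1]].
C³ = P·diag(-216, 0, -125)·P⁻¹ = [[216, -432, -682], [216, -432, -432], [0, 0, -125]].
The requested entry is 216.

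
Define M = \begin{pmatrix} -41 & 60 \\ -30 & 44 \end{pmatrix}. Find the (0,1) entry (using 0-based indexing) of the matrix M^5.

12300

Characteristic polynomial: μ^2 - 3μ - 4 = (μ - 4)(μ + 1), so the eigenvalues are -1, 4.
μ=4: eigenvector (4, 3).
μ=-1: eigenvector (-3, -2).
P = [[4, -3], [3, -2]], D = diag(4, -1), P⁻¹ = [[-2, 3], [-3, 4]].
M⁵ = P·diag(1024, -1)·P⁻¹ = [[-8201, 12300], [-6150, 9224]].
The requested entry is 12300.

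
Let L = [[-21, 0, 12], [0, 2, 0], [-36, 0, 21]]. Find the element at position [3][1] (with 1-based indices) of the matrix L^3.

-324

Characteristic polynomial: μ^3 - 2μ^2 - 9μ + 18 = (μ - 3)(μ - 2)(μ + 3), so the eigenvalues are -3, 2, 3.
μ=3: eigenvector (1, 0, 2).
μ=2: eigenvector (0, 1, 0).
μ=-3: eigenvector (-2, 0, -3).
P = [[1, 0, -2], [0, 1, 0], [2, 0, -3]], D = diag(3, 2, -3), P⁻¹ = [[-3, 0, 2], [0, 1, 0], [-2, 0, 1]].
L³ = P·diag(27, 8, -27)·P⁻¹ = [[-189, 0, 108], [0, 8, 0], [-324, 0, 189]].
The requested entry is -324.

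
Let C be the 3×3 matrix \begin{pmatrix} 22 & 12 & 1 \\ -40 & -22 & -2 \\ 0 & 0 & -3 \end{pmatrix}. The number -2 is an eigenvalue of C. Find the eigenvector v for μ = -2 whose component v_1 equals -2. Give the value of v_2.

4

C + 2I = [[24, 12, 1], [-40, -20, -2], [0, 0, -1]].
Solving (C + 2I)v = 0 gives the eigenspace spanned by (-2, 4, 0).
With v_1 = -2, v = (-2, 4, 0), so v_2 = 4.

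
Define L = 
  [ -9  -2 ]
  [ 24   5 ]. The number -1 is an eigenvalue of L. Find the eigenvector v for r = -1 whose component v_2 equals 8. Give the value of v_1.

-2

L + 1I = [[-8, -2], [24, 6]].
Solving (L + 1I)v = 0 gives the eigenspace spanned by (-2, 8).
With v_2 = 8, v = (-2, 8), so v_1 = -2.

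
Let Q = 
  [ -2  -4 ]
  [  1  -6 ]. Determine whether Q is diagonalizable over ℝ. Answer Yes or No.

No

Characteristic polynomial: p(μ) = μ^2 + 8μ + 16 = (μ + 4)^2.
μ = -4 has algebraic multiplicity 2; rank(Q + 4I) = 1, so geometric multiplicity = 1.
Geometric multiplicity < algebraic multiplicity, so Q is not diagonalizable.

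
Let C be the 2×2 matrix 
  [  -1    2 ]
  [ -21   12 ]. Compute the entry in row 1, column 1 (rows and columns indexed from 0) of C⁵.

35682

Characteristic polynomial: t^2 - 11t + 30 = (t - 6)(t - 5), so the eigenvalues are 5, 6.
t=6: eigenvector (-2, -7).
t=5: eigenvector (1, 3).
P = [[-2, 1], [-7, 3]], D = diag(6, 5), P⁻¹ = [[3, -1], [7, -2]].
C⁵ = P·diag(7776, 3125)·P⁻¹ = [[-24781, 9302], [-97671, 35682]].
The requested entry is 35682.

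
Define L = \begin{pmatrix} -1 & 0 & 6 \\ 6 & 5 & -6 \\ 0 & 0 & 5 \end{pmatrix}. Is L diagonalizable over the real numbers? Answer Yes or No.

Characteristic polynomial: p(λ) = λ^3 - 9λ^2 + 15λ + 25 = (λ - 5)^2(λ + 1).
λ = 5 has algebraic multiplicity 2; rank(L − 5I) = 1, so geometric multiplicity = 2.
Every eigenvalue has geometric = algebraic multiplicity, so L is diagonalizable.

Yes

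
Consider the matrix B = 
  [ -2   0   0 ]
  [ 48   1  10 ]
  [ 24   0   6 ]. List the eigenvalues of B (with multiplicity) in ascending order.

-2, 1, 6

Characteristic polynomial: p(r) = r^3 - 5r^2 - 8r + 12 = (r - 6)(r - 1)(r + 2).
Roots (with multiplicity): -2, 1, 6.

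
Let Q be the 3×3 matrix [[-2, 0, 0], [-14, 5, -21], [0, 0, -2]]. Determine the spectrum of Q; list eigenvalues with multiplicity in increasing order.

-2, -2, 5

Characteristic polynomial: p(r) = r^3 - r^2 - 16r - 20 = (r - 5)(r + 2)^2.
Roots (with multiplicity): -2, -2, 5.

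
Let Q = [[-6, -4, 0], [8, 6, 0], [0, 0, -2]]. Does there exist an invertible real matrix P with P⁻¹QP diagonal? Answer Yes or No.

Yes

Characteristic polynomial: p(t) = t^3 + 2t^2 - 4t - 8 = (t - 2)(t + 2)^2.
t = -2 has algebraic multiplicity 2; rank(Q + 2I) = 1, so geometric multiplicity = 2.
Every eigenvalue has geometric = algebraic multiplicity, so Q is diagonalizable.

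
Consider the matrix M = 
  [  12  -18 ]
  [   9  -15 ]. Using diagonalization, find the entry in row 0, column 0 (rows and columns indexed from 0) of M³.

Characteristic polynomial: λ^2 + 3λ - 18 = (λ - 3)(λ + 6), so the eigenvalues are -6, 3.
λ=-6: eigenvector (-1, -1).
λ=3: eigenvector (2, 1).
P = [[-1, 2], [-1, 1]], D = diag(-6, 3), P⁻¹ = [[1, -2], [1, -1]].
M³ = P·diag(-216, 27)·P⁻¹ = [[270, -486], [243, -459]].
The requested entry is 270.

270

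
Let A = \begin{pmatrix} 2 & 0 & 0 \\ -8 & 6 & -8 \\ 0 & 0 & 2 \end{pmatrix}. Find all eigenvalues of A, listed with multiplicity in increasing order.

2, 2, 6

Characteristic polynomial: p(μ) = μ^3 - 10μ^2 + 28μ - 24 = (μ - 6)(μ - 2)^2.
Roots (with multiplicity): 2, 2, 6.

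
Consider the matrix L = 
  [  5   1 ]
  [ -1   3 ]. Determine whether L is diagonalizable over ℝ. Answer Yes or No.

Characteristic polynomial: p(r) = r^2 - 8r + 16 = (r - 4)^2.
r = 4 has algebraic multiplicity 2; rank(L − 4I) = 1, so geometric multiplicity = 1.
Geometric multiplicity < algebraic multiplicity, so L is not diagonalizable.

No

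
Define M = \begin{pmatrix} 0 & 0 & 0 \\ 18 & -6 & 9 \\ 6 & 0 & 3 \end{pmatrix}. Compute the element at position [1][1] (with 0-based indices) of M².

Characteristic polynomial: t^3 + 3t^2 - 18t = t(t - 3)(t + 6), so the eigenvalues are -6, 0, 3.
t=0: eigenvector (1, 0, -2).
t=-6: eigenvector (0, 1, 0).
t=3: eigenvector (0, 1, 1).
P = [[1, 0, 0], [0, 1, 1], [-2, 0, 1]], D = diag(0, -6, 3), P⁻¹ = [[1, 0, 0], [-2, 1, -1], [2, 0, 1]].
M² = P·diag(0, 36, 9)·P⁻¹ = [[0, 0, 0], [-54, 36, -27], [18, 0, 9]].
The requested entry is 36.

36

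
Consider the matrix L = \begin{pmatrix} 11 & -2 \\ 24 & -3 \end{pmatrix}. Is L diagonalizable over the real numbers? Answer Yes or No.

Yes

Characteristic polynomial: p(λ) = λ^2 - 8λ + 15 = (λ - 5)(λ - 3).
All 2 eigenvalues are distinct, so L is diagonalizable.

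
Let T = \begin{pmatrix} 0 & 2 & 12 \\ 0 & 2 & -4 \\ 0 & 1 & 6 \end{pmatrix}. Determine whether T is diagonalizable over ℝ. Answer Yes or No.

Characteristic polynomial: p(λ) = λ^3 - 8λ^2 + 16λ = λ(λ - 4)^2.
λ = 4 has algebraic multiplicity 2; rank(T − 4I) = 2, so geometric multiplicity = 1.
Geometric multiplicity < algebraic multiplicity, so T is not diagonalizable.

No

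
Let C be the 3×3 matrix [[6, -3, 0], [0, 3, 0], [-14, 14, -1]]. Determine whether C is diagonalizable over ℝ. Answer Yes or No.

Characteristic polynomial: p(r) = r^3 - 8r^2 + 9r + 18 = (r - 6)(r - 3)(r + 1).
All 3 eigenvalues are distinct, so C is diagonalizable.

Yes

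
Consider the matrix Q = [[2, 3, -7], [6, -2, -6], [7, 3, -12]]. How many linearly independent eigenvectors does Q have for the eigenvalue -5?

1

Q + 5I = [[7, 3, -7], [6, 3, -6], [7, 3, -7]].
This matrix has rank 2, so its null space has dimension 3 − 2 = 1.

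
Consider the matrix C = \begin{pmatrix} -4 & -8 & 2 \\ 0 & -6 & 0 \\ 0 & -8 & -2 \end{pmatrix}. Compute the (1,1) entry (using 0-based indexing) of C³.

-216

Characteristic polynomial: t^3 + 12t^2 + 44t + 48 = (t + 2)(t + 4)(t + 6), so the eigenvalues are -6, -4, -2.
t=-6: eigenvector (2, 1, 2).
t=-4: eigenvector (1, 0, 0).
t=-2: eigenvector (1, 0, 1).
P = [[2, 1, 1], [1, 0, 0], [2, 0, 1]], D = diag(-6, -4, -2), P⁻¹ = [[0, 1, 0], [1, 0, -1], [0, -2, 1]].
C³ = P·diag(-216, -64, -8)·P⁻¹ = [[-64, -416, 56], [0, -216, 0], [0, -416, -8]].
The requested entry is -216.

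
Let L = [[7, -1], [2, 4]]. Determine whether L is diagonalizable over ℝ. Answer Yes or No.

Characteristic polynomial: p(r) = r^2 - 11r + 30 = (r - 6)(r - 5).
All 2 eigenvalues are distinct, so L is diagonalizable.

Yes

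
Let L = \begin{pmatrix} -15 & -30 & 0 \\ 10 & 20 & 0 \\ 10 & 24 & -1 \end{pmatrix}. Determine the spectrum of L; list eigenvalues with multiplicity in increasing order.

-1, 0, 5

Characteristic polynomial: p(μ) = μ^3 - 4μ^2 - 5μ = μ(μ - 5)(μ + 1).
Roots (with multiplicity): -1, 0, 5.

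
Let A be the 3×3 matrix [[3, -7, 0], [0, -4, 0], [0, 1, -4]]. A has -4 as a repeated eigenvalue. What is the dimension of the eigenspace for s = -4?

A + 4I = [[7, -7, 0], [0, 0, 0], [0, 1, 0]].
This matrix has rank 2, so its null space has dimension 3 − 2 = 1.

1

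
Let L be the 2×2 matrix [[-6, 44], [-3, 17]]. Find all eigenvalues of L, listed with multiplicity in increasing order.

Characteristic polynomial: p(λ) = λ^2 - 11λ + 30 = (λ - 6)(λ - 5).
Roots (with multiplicity): 5, 6.

5, 6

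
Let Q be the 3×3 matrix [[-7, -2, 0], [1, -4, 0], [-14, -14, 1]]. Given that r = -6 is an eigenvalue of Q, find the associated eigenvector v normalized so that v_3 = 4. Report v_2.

Q + 6I = [[-1, -2, 0], [1, 2, 0], [-14, -14, 7]].
Solving (Q + 6I)v = 0 gives the eigenspace spanned by (4, -2, 4).
With v_3 = 4, v = (4, -2, 4), so v_2 = -2.

-2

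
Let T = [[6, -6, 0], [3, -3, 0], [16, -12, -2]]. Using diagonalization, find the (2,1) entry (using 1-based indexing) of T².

Characteristic polynomial: r^3 - r^2 - 6r = r(r - 3)(r + 2), so the eigenvalues are -2, 0, 3.
r=-2: eigenvector (0, 0, 1).
r=3: eigenvector (-2, -1, -4).
r=0: eigenvector (1, 1, 2).
P = [[0, -2, 1], [0, -1, 1], [1, -4, 2]], D = diag(-2, 3, 0), P⁻¹ = [[-2, 0, 1], [-1, 1, 0], [-1, 2, 0]].
T² = P·diag(4, 9, 0)·P⁻¹ = [[18, -18, 0], [9, -9, 0], [28, -36, 4]].
The requested entry is 9.

9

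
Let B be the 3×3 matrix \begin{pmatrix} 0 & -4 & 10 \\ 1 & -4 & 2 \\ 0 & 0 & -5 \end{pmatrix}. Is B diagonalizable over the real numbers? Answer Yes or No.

Characteristic polynomial: p(s) = s^3 + 9s^2 + 24s + 20 = (s + 2)^2(s + 5).
s = -2 has algebraic multiplicity 2; rank(B + 2I) = 2, so geometric multiplicity = 1.
Geometric multiplicity < algebraic multiplicity, so B is not diagonalizable.

No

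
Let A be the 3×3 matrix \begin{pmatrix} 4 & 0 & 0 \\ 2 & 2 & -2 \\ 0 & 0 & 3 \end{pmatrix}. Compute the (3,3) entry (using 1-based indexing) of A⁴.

81

Characteristic polynomial: λ^3 - 9λ^2 + 26λ - 24 = (λ - 4)(λ - 3)(λ - 2), so the eigenvalues are 2, 3, 4.
λ=4: eigenvector (1, 1, 0).
λ=2: eigenvector (0, 1, 0).
λ=3: eigenvector (0, -2, 1).
P = [[1, 0, 0], [1, 1, -2], [0, 0, 1]], D = diag(4, 2, 3), P⁻¹ = [[1, 0, 0], [-1, 1, 2], [0, 0, 1]].
A⁴ = P·diag(256, 16, 81)·P⁻¹ = [[256, 0, 0], [240, 16, -130], [0, 0, 81]].
The requested entry is 81.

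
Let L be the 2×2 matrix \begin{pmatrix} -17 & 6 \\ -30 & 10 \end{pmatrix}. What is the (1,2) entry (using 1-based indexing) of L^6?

Characteristic polynomial: λ^2 + 7λ + 10 = (λ + 2)(λ + 5), so the eigenvalues are -5, -2.
λ=-5: eigenvector (1, 2).
λ=-2: eigenvector (2, 5).
P = [[1, 2], [2, 5]], D = diag(-5, -2), P⁻¹ = [[5, -2], [-2, 1]].
L⁶ = P·diag(15625, 64)·P⁻¹ = [[77869, -31122], [155610, -62180]].
The requested entry is -31122.

-31122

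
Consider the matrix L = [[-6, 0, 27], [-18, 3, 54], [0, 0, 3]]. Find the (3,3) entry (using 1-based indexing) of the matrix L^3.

27

Characteristic polynomial: r^3 - 27r + 54 = (r - 3)^2(r + 6), so the eigenvalues are -6, 3, 3.
r=-6: eigenvector (1, 2, 0).
r=3: eigenvector (0, 1, 0).
r=3: eigenvector (3, 2, 1).
P = [[1, 0, 3], [2, 1, 2], [0, 0, 1]], D = diag(-6, 3, 3), P⁻¹ = [[1, 0, -3], [-2, 1, 4], [0, 0, 1]].
L³ = P·diag(-216, 27, 27)·P⁻¹ = [[-216, 0, 729], [-486, 27, 1458], [0, 0, 27]].
The requested entry is 27.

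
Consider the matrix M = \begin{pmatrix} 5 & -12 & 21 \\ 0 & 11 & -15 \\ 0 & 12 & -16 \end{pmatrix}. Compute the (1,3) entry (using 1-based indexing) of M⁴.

-651

Characteristic polynomial: λ^3 - 21λ - 20 = (λ - 5)(λ + 1)(λ + 4), so the eigenvalues are -4, -1, 5.
λ=5: eigenvector (1, 0, 0).
λ=-1: eigenvector (-4, 5, 4).
λ=-4: eigenvector (-1, 1, 1).
P = [[1, -4, -1], [0, 5, 1], [0, 4, 1]], D = diag(5, -1, -4), P⁻¹ = [[1, 0, 1], [0, 1, -1], [0, -4, 5]].
M⁴ = P·diag(625, 1, 256)·P⁻¹ = [[625, 1020, -651], [0, -1019, 1275], [0, -1020, 1276]].
The requested entry is -651.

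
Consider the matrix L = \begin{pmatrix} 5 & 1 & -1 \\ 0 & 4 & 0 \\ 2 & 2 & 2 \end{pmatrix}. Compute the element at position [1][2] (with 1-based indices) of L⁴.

175

Characteristic polynomial: λ^3 - 11λ^2 + 40λ - 48 = (λ - 4)^2(λ - 3), so the eigenvalues are 3, 4, 4.
λ=3: eigenvector (-1, 0, -2).
λ=4: eigenvector (1, 1, 2).
λ=4: eigenvector (1, 0, 1).
P = [[-1, 1, 1], [0, 1, 0], [-2, 2, 1]], D = diag(3, 4, 4), P⁻¹ = [[1, 1, -1], [0, 1, 0], [2, 0, -1]].
L⁴ = P·diag(81, 256, 256)·P⁻¹ = [[431, 175, -175], [0, 256, 0], [350, 350, -94]].
The requested entry is 175.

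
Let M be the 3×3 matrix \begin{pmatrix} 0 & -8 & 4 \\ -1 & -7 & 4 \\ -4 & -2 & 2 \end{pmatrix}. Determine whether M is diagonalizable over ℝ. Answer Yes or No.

Yes

Characteristic polynomial: p(r) = r^3 + 5r^2 + 2r - 8 = (r - 1)(r + 2)(r + 4).
All 3 eigenvalues are distinct, so M is diagonalizable.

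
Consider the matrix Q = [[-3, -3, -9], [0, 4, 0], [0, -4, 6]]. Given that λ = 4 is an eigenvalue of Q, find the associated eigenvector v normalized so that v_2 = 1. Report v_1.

Q − 4I = [[-7, -3, -9], [0, 0, 0], [0, -4, 2]].
Solving (Q − 4I)v = 0 gives the eigenspace spanned by (-3, 1, 2).
With v_2 = 1, v = (-3, 1, 2), so v_1 = -3.

-3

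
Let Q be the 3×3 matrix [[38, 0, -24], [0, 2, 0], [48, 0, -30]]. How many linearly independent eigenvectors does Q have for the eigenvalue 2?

2

Q − 2I = [[36, 0, -24], [0, 0, 0], [48, 0, -32]].
This matrix has rank 1, so its null space has dimension 3 − 1 = 2.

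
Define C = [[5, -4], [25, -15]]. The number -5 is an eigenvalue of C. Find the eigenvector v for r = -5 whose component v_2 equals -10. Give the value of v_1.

C + 5I = [[10, -4], [25, -10]].
Solving (C + 5I)v = 0 gives the eigenspace spanned by (-4, -10).
With v_2 = -10, v = (-4, -10), so v_1 = -4.

-4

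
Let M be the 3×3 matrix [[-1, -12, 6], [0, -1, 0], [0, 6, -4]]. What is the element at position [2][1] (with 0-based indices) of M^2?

Characteristic polynomial: λ^3 + 6λ^2 + 9λ + 4 = (λ + 1)^2(λ + 4), so the eigenvalues are -4, -1, -1.
λ=-1: eigenvector (1, 0, 0).
λ=-1: eigenvector (-2, 1, 2).
λ=-4: eigenvector (-2, 0, 1).
P = [[1, -2, -2], [0, 1, 0], [0, 2, 1]], D = diag(-1, -1, -4), P⁻¹ = [[1, -2, 2], [0, 1, 0], [0, -2, 1]].
M² = P·diag(1, 1, 16)·P⁻¹ = [[1, 60, -30], [0, 1, 0], [0, -30, 16]].
The requested entry is -30.

-30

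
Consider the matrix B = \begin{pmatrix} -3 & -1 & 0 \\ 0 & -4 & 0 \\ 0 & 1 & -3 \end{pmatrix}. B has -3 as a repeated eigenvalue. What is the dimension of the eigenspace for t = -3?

B + 3I = [[0, -1, 0], [0, -1, 0], [0, 1, 0]].
This matrix has rank 1, so its null space has dimension 3 − 1 = 2.

2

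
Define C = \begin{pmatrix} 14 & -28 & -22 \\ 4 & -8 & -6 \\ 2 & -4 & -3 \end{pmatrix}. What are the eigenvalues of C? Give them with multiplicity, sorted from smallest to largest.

0, 1, 2

Characteristic polynomial: p(t) = t^3 - 3t^2 + 2t = t(t - 2)(t - 1).
Roots (with multiplicity): 0, 1, 2.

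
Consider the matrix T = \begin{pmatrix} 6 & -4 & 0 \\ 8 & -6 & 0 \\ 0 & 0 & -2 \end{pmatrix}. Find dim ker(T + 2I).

2

T + 2I = [[8, -4, 0], [8, -4, 0], [0, 0, 0]].
This matrix has rank 1, so its null space has dimension 3 − 1 = 2.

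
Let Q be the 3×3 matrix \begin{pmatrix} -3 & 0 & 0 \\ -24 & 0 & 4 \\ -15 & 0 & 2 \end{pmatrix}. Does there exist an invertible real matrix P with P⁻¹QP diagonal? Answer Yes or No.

Yes

Characteristic polynomial: p(r) = r^3 + r^2 - 6r = r(r - 2)(r + 3).
All 3 eigenvalues are distinct, so Q is diagonalizable.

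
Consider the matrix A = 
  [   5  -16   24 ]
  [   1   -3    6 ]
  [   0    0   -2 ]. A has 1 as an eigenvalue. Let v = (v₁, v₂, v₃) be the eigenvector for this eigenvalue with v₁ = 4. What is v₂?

A − 1I = [[4, -16, 24], [1, -4, 6], [0, 0, -3]].
Solving (A − 1I)v = 0 gives the eigenspace spanned by (4, 1, 0).
With v₁ = 4, v = (4, 1, 0), so v₂ = 1.

1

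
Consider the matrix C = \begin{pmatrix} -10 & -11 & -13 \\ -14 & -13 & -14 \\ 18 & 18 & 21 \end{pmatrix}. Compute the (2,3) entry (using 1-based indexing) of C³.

Characteristic polynomial: r^3 + 2r^2 - 21r + 18 = (r - 3)(r - 1)(r + 6), so the eigenvalues are -6, 1, 3.
r=-6: eigenvector (1, 2, -2).
r=1: eigenvector (-1, 1, 0).
r=3: eigenvector (-1, 0, 1).
P = [[1, -1, -1], [2, 1, 0], [-2, 0, 1]], D = diag(-6, 1, 3), P⁻¹ = [[1, 1, 1], [-2, -1, -2], [2, 2, 3]].
C³ = P·diag(-216, 1, 27)·P⁻¹ = [[-268, -269, -295], [-434, -433, -434], [486, 486, 513]].
The requested entry is -434.

-434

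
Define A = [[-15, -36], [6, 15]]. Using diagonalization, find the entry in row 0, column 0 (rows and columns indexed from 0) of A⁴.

81

Characteristic polynomial: s^2 - 9 = (s - 3)(s + 3), so the eigenvalues are -3, 3.
s=3: eigenvector (-2, 1).
s=-3: eigenvector (-3, 1).
P = [[-2, -3], [1, 1]], D = diag(3, -3), P⁻¹ = [[1, 3], [-1, -2]].
A⁴ = P·diag(81, 81)·P⁻¹ = [[81, 0], [0, 81]].
The requested entry is 81.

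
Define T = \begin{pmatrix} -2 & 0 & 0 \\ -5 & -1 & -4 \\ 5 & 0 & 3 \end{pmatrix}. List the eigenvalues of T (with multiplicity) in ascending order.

Characteristic polynomial: p(μ) = μ^3 - 7μ - 6 = (μ - 3)(μ + 1)(μ + 2).
Roots (with multiplicity): -2, -1, 3.

-2, -1, 3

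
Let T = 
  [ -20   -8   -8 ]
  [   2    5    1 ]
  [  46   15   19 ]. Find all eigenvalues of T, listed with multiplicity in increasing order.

-4, 4, 4

Characteristic polynomial: p(λ) = λ^3 - 4λ^2 - 16λ + 64 = (λ - 4)^2(λ + 4).
Roots (with multiplicity): -4, 4, 4.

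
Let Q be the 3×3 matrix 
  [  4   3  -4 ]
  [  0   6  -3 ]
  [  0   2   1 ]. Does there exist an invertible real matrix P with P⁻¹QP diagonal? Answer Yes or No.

Characteristic polynomial: p(t) = t^3 - 11t^2 + 40t - 48 = (t - 4)^2(t - 3).
t = 4 has algebraic multiplicity 2; rank(Q − 4I) = 2, so geometric multiplicity = 1.
Geometric multiplicity < algebraic multiplicity, so Q is not diagonalizable.

No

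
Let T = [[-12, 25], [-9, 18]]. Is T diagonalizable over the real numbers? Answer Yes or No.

No

Characteristic polynomial: p(μ) = μ^2 - 6μ + 9 = (μ - 3)^2.
μ = 3 has algebraic multiplicity 2; rank(T − 3I) = 1, so geometric multiplicity = 1.
Geometric multiplicity < algebraic multiplicity, so T is not diagonalizable.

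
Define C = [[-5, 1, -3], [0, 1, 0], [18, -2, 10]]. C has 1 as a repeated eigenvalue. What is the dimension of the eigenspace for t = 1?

1

C − 1I = [[-6, 1, -3], [0, 0, 0], [18, -2, 9]].
This matrix has rank 2, so its null space has dimension 3 − 2 = 1.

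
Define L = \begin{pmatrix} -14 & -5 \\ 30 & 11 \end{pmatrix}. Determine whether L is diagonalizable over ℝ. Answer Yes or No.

Yes

Characteristic polynomial: p(r) = r^2 + 3r - 4 = (r - 1)(r + 4).
All 2 eigenvalues are distinct, so L is diagonalizable.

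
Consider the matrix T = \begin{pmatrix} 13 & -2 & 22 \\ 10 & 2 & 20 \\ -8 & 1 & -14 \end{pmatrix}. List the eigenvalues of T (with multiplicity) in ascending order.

-3, 2, 2

Characteristic polynomial: p(s) = s^3 - s^2 - 8s + 12 = (s - 2)^2(s + 3).
Roots (with multiplicity): -3, 2, 2.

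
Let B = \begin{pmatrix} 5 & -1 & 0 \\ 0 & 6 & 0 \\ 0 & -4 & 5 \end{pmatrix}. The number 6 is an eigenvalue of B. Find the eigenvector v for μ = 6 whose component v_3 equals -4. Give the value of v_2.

1

B − 6I = [[-1, -1, 0], [0, 0, 0], [0, -4, -1]].
Solving (B − 6I)v = 0 gives the eigenspace spanned by (-1, 1, -4).
With v_3 = -4, v = (-1, 1, -4), so v_2 = 1.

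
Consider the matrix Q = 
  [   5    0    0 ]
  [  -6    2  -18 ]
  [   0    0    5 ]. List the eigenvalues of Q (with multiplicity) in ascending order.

2, 5, 5

Characteristic polynomial: p(t) = t^3 - 12t^2 + 45t - 50 = (t - 5)^2(t - 2).
Roots (with multiplicity): 2, 5, 5.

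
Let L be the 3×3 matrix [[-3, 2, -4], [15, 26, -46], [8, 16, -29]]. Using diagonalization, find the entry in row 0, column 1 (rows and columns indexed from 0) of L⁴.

Characteristic polynomial: s^3 + 6s^2 - 7s - 60 = (s - 3)(s + 4)(s + 5), so the eigenvalues are -5, -4, 3.
s=3: eigenvector (0, 2, 1).
s=-4: eigenvector (2, -1, 0).
s=-5: eigenvector (1, 1, 1).
P = [[0, 2, 1], [2, -1, 1], [1, 0, 1]], D = diag(3, -4, -5), P⁻¹ = [[1, 2, -3], [1, 1, -2], [-1, -2, 4]].
L⁴ = P·diag(81, 256, 625)·P⁻¹ = [[-113, -738, 1476], [-719, -1182, 2526], [-544, -1088, 2257]].
The requested entry is -738.

-738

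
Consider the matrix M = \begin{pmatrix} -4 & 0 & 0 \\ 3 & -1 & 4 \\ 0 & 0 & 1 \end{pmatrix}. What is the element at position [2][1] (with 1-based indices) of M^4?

Characteristic polynomial: r^3 + 4r^2 - r - 4 = (r - 1)(r + 1)(r + 4), so the eigenvalues are -4, -1, 1.
r=-4: eigenvector (1, -1, 0).
r=-1: eigenvector (0, 1, 0).
r=1: eigenvector (0, 2, 1).
P = [[1, 0, 0], [-1, 1, 2], [0, 0, 1]], D = diag(-4, -1, 1), P⁻¹ = [[1, 0, 0], [1, 1, -2], [0, 0, 1]].
M⁴ = P·diag(256, 1, 1)·P⁻¹ = [[256, 0, 0], [-255, 1, 0], [0, 0, 1]].
The requested entry is -255.

-255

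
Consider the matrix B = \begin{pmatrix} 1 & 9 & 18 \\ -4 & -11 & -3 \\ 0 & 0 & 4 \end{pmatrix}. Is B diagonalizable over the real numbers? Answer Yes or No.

Characteristic polynomial: p(r) = r^3 + 6r^2 - 15r - 100 = (r - 4)(r + 5)^2.
r = -5 has algebraic multiplicity 2; rank(B + 5I) = 2, so geometric multiplicity = 1.
Geometric multiplicity < algebraic multiplicity, so B is not diagonalizable.

No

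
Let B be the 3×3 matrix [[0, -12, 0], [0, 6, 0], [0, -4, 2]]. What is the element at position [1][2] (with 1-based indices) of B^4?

-2592

Characteristic polynomial: λ^3 - 8λ^2 + 12λ = λ(λ - 6)(λ - 2), so the eigenvalues are 0, 2, 6.
λ=0: eigenvector (1, 0, 0).
λ=6: eigenvector (-2, 1, -1).
λ=2: eigenvector (0, 0, 1).
P = [[1, -2, 0], [0, 1, 0], [0, -1, 1]], D = diag(0, 6, 2), P⁻¹ = [[1, 2, 0], [0, 1, 0], [0, 1, 1]].
B⁴ = P·diag(0, 1296, 16)·P⁻¹ = [[0, -2592, 0], [0, 1296, 0], [0, -1280, 16]].
The requested entry is -2592.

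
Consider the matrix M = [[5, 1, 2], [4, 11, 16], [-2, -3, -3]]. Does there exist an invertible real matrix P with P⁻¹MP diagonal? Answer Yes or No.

Characteristic polynomial: p(r) = r^3 - 13r^2 + 55r - 75 = (r - 5)^2(r - 3).
r = 5 has algebraic multiplicity 2; rank(M − 5I) = 2, so geometric multiplicity = 1.
Geometric multiplicity < algebraic multiplicity, so M is not diagonalizable.

No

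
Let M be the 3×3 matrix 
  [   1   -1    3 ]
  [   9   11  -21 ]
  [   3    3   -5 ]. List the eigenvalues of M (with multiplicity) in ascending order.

1, 2, 4

Characteristic polynomial: p(s) = s^3 - 7s^2 + 14s - 8 = (s - 4)(s - 2)(s - 1).
Roots (with multiplicity): 1, 2, 4.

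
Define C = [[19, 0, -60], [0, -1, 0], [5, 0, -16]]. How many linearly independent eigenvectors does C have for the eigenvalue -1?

2

C + 1I = [[20, 0, -60], [0, 0, 0], [5, 0, -15]].
This matrix has rank 1, so its null space has dimension 3 − 1 = 2.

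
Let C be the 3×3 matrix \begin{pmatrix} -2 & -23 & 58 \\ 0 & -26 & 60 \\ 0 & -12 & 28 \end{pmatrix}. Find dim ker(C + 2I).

1

C + 2I = [[0, -23, 58], [0, -24, 60], [0, -12, 30]].
This matrix has rank 2, so its null space has dimension 3 − 2 = 1.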